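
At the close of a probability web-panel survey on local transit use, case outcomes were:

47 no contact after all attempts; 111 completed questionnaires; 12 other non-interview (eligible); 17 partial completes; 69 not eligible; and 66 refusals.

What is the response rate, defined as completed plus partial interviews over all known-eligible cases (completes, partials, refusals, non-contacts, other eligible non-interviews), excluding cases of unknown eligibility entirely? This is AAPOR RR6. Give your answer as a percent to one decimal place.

50.6%

Numerator = 111 + 17 = 128
Denominator = 111 + 17 + 66 + 47 + 12 = 253
RR6 = 128 / 253 = 0.5059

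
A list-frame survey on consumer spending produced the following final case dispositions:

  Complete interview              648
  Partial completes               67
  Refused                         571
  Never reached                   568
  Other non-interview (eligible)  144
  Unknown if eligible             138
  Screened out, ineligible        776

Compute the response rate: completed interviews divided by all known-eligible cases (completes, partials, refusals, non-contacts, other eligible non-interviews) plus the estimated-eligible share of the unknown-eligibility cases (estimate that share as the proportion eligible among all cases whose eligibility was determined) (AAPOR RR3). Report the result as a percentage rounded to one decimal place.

30.9%

Numerator = 648
Eligible (known) = 648 + 67 + 571 + 568 + 144 = 1998
e = 1998 / (1998 + 776) = 1998 / 2774 = 0.7203
e × U = 0.7203 × 138 = 99.40
Denominator = 1998 + 99.40 = 2097.40
RR3 = 648 / 2097.40 = 0.3090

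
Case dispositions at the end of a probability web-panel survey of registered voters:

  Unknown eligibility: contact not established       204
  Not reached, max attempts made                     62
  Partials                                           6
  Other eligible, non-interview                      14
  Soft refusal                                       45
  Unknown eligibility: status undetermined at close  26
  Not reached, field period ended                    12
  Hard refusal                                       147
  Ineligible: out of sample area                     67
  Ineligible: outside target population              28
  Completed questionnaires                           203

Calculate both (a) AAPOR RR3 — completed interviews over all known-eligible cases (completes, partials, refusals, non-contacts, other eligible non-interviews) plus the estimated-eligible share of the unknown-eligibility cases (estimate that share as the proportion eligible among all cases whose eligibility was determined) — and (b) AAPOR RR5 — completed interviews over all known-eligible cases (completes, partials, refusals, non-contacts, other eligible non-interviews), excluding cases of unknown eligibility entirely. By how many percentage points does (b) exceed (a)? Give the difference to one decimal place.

11.7

Refused = 147 + 45 = 192
Non-contacts = 12 + 62 = 74
Undetermined eligibility = 204 + 26 = 230
Out of scope = 28 + 67 = 95
Numerator = 203
Known eligible = 203 + 6 + 192 + 74 + 14 = 489
e = 489 / (489 + 95) = 489 / 584 = 0.8373
e × U = 0.8373 × 230 = 192.58
Base = 489 + 192.58 = 681.58
RR3 = 203 / 681.58 = 0.2978
Base = 203 + 6 + 192 + 74 + 14 = 489
RR5 = 203 / 489 = 0.4151
Difference = 41.51 − 29.78 = 11.73 percentage points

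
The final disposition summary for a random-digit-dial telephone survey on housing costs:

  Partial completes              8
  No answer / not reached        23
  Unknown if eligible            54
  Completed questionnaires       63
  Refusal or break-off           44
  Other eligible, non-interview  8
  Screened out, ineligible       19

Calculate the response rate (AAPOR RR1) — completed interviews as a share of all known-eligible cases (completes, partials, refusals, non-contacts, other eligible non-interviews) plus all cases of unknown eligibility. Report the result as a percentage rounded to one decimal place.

Numerator: 63
Base: 63 + 8 + 44 + 23 + 8 + 54 = 200
RR1 = 63 / 200 = 0.3150

31.5%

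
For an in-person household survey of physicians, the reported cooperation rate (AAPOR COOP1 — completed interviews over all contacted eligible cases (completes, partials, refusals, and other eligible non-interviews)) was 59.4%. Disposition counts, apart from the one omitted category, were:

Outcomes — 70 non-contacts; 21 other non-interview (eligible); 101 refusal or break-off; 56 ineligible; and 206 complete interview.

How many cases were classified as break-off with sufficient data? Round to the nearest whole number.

COOP1 = 206 / D = 0.594
D = 206 / 0.594 = 346.8
Rest of base = 328
break-off with sufficient data = 346.8 − 328 ≈ 19

19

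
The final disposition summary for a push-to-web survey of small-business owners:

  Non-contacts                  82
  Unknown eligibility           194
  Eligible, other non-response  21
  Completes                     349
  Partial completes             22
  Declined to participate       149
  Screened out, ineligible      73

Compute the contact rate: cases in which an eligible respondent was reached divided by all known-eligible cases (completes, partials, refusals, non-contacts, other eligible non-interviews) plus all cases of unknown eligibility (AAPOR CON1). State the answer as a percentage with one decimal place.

66.2%

Top → 349 + 22 + 149 + 21 = 541
Denom → 349 + 22 + 149 + 82 + 21 + 194 = 817
CON1 = 541 / 817 = 0.6622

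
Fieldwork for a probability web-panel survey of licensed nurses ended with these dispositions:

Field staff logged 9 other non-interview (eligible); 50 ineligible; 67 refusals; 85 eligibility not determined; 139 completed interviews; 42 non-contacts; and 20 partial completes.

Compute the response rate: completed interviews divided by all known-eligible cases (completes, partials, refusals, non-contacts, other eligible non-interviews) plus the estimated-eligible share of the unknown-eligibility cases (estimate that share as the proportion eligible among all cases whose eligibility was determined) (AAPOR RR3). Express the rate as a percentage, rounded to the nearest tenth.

39.8%

Num = 139
Determined eligible = 139 + 20 + 67 + 42 + 9 = 277
e = 277 / (277 + 50) = 277 / 327 = 0.8471
e × U = 0.8471 × 85 = 72.00
Base = 277 + 72.00 = 349.00
RR3 = 139 / 349.00 = 0.3983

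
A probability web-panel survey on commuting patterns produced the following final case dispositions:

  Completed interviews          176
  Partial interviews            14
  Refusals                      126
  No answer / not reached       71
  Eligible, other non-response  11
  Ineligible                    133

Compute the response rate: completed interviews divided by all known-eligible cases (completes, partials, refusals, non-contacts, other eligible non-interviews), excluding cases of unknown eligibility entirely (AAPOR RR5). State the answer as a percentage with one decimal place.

Num = 176
Denominator = 176 + 14 + 126 + 71 + 11 = 398
RR5 = 176 / 398 = 0.4422

44.2%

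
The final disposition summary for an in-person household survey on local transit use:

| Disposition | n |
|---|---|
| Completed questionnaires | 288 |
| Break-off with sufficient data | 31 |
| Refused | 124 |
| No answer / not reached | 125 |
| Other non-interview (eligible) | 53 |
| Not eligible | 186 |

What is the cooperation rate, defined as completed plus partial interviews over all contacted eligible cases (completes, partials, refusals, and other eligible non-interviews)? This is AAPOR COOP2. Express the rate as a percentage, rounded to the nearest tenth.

64.3%

Numerator = 288 + 31 = 319
Base = 288 + 31 + 124 + 53 = 496
COOP2 = 319 / 496 = 0.6431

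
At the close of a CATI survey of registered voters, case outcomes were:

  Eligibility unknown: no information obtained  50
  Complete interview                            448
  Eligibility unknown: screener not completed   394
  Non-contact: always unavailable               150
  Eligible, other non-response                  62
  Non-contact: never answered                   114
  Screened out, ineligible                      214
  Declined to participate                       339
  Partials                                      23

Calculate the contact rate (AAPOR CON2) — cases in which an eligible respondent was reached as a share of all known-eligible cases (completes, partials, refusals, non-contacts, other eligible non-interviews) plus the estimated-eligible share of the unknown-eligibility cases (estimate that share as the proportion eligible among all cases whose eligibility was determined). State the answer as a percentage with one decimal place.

No contact after all attempts = 114 + 150 = 264
Unknown if eligible = 394 + 50 = 444
Top: 448 + 23 + 339 + 62 = 872
Determined eligible: 448 + 23 + 339 + 264 + 62 = 1136
e = 1136 / (1136 + 214) = 1136 / 1350 = 0.8415
Eligible share of unknowns: 0.8415 × 444 = 373.63
Denominator: 1136 + 373.63 = 1509.63
CON2 = 872 / 1509.63 = 0.5776

57.8%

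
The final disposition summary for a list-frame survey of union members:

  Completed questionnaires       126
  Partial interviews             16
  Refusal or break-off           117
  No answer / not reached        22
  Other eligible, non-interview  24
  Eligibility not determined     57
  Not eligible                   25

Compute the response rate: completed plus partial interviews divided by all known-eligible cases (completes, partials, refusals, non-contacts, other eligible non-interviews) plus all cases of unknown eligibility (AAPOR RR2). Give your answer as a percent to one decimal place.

39.2%

Num = 126 + 16 = 142
Denominator = 126 + 16 + 117 + 22 + 24 + 57 = 362
RR2 = 142 / 362 = 0.3923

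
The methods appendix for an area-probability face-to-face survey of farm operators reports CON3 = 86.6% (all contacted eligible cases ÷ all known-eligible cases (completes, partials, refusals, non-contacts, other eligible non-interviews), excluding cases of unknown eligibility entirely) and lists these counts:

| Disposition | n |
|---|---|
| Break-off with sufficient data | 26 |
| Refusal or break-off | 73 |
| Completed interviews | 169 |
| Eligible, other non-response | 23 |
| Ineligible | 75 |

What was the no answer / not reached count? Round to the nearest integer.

Num: 169 + 26 + 73 + 23 = 291
CON3 = 291 / D = 0.866
D = 291 / 0.866 = 336.0
Remaining denominator categories sum to 291
no answer / not reached = 336.0 − 291 ≈ 45

45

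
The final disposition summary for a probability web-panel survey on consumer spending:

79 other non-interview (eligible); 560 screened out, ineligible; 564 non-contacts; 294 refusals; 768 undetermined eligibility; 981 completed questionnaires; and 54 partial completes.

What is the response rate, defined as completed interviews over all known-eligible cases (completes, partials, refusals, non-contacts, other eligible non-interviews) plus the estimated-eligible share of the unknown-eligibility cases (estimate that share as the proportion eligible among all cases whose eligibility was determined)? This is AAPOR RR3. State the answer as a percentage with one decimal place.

38.2%

Numerator = 981
Known eligible = 981 + 54 + 294 + 564 + 79 = 1972
e = 1972 / (1972 + 560) = 1972 / 2532 = 0.7788
e × U = 0.7788 × 768 = 598.12
Base = 1972 + 598.12 = 2570.12
RR3 = 981 / 2570.12 = 0.3817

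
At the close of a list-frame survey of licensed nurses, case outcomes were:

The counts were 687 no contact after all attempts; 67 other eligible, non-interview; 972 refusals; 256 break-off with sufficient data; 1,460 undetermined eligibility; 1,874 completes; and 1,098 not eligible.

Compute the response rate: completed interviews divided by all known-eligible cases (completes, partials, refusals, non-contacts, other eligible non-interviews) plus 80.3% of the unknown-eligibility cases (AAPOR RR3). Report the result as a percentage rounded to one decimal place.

Num = 1874
Eligible (known) = 1874 + 256 + 972 + 687 + 67 = 3856
Eligible share of unknowns = 0.8030 × 1460 = 1172.38
Base = 3856 + 1172.38 = 5028.38
RR3 = 1874 / 5028.38 = 0.3727

37.3%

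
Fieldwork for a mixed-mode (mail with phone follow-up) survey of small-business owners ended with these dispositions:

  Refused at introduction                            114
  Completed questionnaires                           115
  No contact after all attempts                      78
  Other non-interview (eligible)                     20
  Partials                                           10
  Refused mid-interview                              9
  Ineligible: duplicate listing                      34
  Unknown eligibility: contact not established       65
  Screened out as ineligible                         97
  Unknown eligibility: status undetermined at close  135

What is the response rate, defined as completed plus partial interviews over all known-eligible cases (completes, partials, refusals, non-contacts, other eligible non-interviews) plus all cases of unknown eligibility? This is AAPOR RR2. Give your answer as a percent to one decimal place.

22.9%

Refusals = 114 + 9 = 123
Unknown if eligible = 65 + 135 = 200
Ineligible = 97 + 34 = 131
Top: 115 + 10 = 125
Denom: 115 + 10 + 123 + 78 + 20 + 200 = 546
RR2 = 125 / 546 = 0.2289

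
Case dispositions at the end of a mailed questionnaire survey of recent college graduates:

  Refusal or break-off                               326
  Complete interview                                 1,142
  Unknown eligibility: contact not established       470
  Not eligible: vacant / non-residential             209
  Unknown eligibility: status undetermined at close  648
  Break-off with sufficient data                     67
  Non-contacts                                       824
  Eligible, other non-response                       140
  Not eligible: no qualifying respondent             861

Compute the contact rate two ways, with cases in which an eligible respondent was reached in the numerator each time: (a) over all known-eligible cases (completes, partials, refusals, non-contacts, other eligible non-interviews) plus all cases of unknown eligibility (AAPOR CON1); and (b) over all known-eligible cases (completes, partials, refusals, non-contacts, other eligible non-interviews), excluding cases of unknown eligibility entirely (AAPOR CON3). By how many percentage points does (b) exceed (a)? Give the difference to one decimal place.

Unknown eligibility = 470 + 648 = 1118
Screened out, ineligible = 861 + 209 = 1070
Top = 1142 + 67 + 326 + 140 = 1675
Denominator = 1142 + 67 + 326 + 824 + 140 + 1118 = 3617
CON1 = 1675 / 3617 = 0.4631
Denominator = 1142 + 67 + 326 + 824 + 140 = 2499
CON3 = 1675 / 2499 = 0.6703
Difference = 67.03 − 46.31 = 20.72 percentage points

20.7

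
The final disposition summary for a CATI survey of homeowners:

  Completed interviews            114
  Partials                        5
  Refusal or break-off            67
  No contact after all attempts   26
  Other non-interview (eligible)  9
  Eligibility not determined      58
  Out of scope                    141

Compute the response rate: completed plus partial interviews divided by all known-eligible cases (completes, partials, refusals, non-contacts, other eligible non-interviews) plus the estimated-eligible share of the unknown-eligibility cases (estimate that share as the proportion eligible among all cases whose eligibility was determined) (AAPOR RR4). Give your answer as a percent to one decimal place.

46.4%

Num: 114 + 5 = 119
Determined eligible: 114 + 5 + 67 + 26 + 9 = 221
e = 221 / (221 + 141) = 221 / 362 = 0.6105
e × U: 0.6105 × 58 = 35.41
Denominator: 221 + 35.41 = 256.41
RR4 = 119 / 256.41 = 0.4641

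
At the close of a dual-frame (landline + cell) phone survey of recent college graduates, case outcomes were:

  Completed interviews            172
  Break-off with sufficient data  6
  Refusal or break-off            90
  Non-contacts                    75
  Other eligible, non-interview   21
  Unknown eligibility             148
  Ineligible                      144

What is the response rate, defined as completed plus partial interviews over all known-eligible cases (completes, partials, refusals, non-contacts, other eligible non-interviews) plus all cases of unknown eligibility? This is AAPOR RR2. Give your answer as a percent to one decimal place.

Numerator = 172 + 6 = 178
Denominator = 172 + 6 + 90 + 75 + 21 + 148 = 512
RR2 = 178 / 512 = 0.3477

34.8%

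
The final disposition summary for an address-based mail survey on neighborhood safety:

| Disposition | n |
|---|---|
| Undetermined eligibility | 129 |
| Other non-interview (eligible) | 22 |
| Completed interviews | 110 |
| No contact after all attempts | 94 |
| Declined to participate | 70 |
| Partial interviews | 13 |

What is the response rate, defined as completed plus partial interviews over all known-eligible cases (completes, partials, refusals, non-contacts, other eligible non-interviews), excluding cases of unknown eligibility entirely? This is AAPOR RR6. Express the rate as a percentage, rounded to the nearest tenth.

39.8%

Numerator: 110 + 13 = 123
Denominator: 110 + 13 + 70 + 94 + 22 = 309
RR6 = 123 / 309 = 0.3981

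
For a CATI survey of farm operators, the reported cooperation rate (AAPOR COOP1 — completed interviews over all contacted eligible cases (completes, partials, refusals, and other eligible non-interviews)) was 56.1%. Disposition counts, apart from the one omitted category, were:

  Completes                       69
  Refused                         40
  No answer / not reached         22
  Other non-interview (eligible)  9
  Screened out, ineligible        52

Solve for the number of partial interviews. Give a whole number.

COOP1 = 69 / D = 0.561
D = 69 / 0.561 = 123.0
Other denominator terms total 118
partial interviews = 123.0 − 118 ≈ 5

5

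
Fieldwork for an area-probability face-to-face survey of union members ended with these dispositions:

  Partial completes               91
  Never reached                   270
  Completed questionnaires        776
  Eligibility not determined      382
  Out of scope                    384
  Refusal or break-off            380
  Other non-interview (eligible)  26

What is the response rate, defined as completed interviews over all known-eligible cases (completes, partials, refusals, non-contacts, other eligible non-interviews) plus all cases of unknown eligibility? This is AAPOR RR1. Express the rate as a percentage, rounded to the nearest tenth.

Top = 776
Denominator = 776 + 91 + 380 + 270 + 26 + 382 = 1925
RR1 = 776 / 1925 = 0.4031

40.3%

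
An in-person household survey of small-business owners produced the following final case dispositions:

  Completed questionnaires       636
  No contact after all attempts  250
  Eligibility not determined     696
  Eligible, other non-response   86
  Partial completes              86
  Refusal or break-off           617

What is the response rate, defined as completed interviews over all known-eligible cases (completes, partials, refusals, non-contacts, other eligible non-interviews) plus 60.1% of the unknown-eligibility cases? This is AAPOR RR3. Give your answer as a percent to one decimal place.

Num → 636
Known eligible → 636 + 86 + 617 + 250 + 86 = 1675
Estimated eligible among unknowns → 0.6010 × 696 = 418.30
Base → 1675 + 418.30 = 2093.30
RR3 = 636 / 2093.30 = 0.3038

30.4%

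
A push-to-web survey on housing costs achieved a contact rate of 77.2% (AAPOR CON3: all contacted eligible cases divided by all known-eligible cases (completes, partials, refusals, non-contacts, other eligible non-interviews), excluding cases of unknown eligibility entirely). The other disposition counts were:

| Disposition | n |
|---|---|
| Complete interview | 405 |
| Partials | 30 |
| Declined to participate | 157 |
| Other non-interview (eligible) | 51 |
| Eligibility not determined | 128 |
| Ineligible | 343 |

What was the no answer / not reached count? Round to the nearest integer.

190

Numerator: 405 + 30 + 157 + 51 = 643
CON3 = 643 / D = 0.772
D = 643 / 0.772 = 832.9
Other denominator terms total 643
no answer / not reached = 832.9 − 643 ≈ 190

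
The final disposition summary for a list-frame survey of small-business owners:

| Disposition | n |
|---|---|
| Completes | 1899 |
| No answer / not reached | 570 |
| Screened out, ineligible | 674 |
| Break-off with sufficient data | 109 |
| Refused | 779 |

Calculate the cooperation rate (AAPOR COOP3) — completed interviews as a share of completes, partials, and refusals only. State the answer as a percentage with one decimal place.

68.1%

Top → 1899
Base → 1899 + 109 + 779 = 2787
COOP3 = 1899 / 2787 = 0.6814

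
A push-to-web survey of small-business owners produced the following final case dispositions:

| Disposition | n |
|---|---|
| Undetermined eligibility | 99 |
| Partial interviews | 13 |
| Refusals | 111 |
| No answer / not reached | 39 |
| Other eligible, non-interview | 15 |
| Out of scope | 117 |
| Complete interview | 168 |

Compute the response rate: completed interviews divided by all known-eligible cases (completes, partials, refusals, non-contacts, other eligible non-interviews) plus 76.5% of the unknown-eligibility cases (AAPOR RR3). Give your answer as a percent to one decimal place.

Top: 168
Determined eligible: 168 + 13 + 111 + 39 + 15 = 346
Estimated eligible among unknowns: 0.7650 × 99 = 75.73
Denom: 346 + 75.73 = 421.73
RR3 = 168 / 421.73 = 0.3984

39.8%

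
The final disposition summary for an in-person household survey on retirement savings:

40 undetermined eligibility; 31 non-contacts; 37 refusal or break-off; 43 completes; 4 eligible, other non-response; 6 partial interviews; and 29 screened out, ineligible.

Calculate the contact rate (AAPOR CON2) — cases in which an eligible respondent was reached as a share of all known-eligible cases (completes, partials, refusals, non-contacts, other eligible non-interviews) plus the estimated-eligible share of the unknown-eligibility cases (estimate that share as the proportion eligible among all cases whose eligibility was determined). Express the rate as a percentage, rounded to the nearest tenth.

58.7%

Numerator = 43 + 6 + 37 + 4 = 90
Known eligible = 43 + 6 + 37 + 31 + 4 = 121
e = 121 / (121 + 29) = 121 / 150 = 0.8067
e × U = 0.8067 × 40 = 32.27
Denom = 121 + 32.27 = 153.27
CON2 = 90 / 153.27 = 0.5872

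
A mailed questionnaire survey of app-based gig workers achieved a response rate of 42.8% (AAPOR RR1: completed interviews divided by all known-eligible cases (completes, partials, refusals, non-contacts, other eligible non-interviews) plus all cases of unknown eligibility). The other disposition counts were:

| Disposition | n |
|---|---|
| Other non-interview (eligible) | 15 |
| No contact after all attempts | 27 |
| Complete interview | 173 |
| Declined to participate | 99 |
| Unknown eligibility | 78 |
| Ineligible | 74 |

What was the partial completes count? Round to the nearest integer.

RR1 = 173 / D = 0.428
D = 173 / 0.428 = 404.2
Remaining denominator categories sum to 392
partial completes = 404.2 − 392 ≈ 12

12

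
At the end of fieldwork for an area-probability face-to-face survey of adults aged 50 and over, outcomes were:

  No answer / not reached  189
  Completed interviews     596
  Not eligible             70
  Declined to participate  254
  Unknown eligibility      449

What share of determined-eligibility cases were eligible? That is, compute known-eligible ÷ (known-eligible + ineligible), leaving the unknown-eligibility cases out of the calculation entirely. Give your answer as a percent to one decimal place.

93.7%

Determined eligible → 596 + 254 + 189 = 1039
e = 1039 / (1039 + 70) = 1039 / 1109 = 0.9369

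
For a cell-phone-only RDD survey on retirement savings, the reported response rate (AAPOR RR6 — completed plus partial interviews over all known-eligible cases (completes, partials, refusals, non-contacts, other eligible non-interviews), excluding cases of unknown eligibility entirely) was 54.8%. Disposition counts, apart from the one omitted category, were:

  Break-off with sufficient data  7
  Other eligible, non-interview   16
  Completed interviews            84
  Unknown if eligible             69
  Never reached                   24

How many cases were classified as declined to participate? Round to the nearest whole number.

35

Numerator: 84 + 7 = 91
RR6 = 91 / D = 0.548
D = 91 / 0.548 = 166.1
Rest of base = 131
declined to participate = 166.1 − 131 ≈ 35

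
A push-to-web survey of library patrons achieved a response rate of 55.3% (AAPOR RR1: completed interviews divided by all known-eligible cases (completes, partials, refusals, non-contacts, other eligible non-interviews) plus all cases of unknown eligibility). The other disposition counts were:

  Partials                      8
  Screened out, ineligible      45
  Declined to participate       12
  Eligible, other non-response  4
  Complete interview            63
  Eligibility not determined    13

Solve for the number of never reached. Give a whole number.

14

RR1 = 63 / D = 0.553
D = 63 / 0.553 = 113.9
Remaining denominator categories sum to 100
never reached = 113.9 − 100 ≈ 14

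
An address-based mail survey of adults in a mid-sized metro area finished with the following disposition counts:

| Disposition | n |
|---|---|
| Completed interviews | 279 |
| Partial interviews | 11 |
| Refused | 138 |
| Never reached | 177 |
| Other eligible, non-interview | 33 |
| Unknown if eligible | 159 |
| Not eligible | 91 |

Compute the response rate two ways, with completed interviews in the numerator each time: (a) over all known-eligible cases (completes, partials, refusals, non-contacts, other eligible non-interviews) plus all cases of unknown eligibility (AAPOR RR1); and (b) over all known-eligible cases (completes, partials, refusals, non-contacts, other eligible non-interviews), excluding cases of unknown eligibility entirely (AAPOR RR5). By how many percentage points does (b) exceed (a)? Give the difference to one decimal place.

8.7

Numerator → 279
Denom → 279 + 11 + 138 + 177 + 33 + 159 = 797
RR1 = 279 / 797 = 0.3501
Denom → 279 + 11 + 138 + 177 + 33 = 638
RR5 = 279 / 638 = 0.4373
Difference = 43.73 − 35.01 = 8.72 percentage points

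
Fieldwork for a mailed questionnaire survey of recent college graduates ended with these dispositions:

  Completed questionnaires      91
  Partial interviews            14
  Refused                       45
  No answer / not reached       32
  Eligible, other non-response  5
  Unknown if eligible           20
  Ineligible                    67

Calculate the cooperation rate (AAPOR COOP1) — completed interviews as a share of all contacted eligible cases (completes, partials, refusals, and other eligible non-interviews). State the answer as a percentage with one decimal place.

Numerator: 91
Base: 91 + 14 + 45 + 5 = 155
COOP1 = 91 / 155 = 0.5871

58.7%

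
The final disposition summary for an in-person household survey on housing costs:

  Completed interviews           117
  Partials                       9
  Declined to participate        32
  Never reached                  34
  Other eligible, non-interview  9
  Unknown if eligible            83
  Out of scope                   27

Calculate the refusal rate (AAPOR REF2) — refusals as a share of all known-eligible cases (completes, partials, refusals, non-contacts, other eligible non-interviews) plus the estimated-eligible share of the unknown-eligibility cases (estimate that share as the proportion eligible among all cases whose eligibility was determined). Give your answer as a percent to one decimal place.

Top = 32
Eligible (known) = 117 + 9 + 32 + 34 + 9 = 201
e = 201 / (201 + 27) = 201 / 228 = 0.8816
Eligible share of unknowns = 0.8816 × 83 = 73.17
Base = 201 + 73.17 = 274.17
REF2 = 32 / 274.17 = 0.1167

11.7%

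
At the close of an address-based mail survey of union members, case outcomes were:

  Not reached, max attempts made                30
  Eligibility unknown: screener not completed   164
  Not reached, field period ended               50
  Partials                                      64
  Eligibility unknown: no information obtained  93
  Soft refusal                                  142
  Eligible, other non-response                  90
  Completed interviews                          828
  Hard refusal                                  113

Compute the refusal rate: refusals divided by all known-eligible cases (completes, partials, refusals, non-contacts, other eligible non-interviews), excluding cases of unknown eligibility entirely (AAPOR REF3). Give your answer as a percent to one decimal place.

19.4%

Declined to participate = 113 + 142 = 255
No contact after all attempts = 50 + 30 = 80
Unknown eligibility = 164 + 93 = 257
Numerator = 255
Denominator = 828 + 64 + 255 + 80 + 90 = 1317
REF3 = 255 / 1317 = 0.1936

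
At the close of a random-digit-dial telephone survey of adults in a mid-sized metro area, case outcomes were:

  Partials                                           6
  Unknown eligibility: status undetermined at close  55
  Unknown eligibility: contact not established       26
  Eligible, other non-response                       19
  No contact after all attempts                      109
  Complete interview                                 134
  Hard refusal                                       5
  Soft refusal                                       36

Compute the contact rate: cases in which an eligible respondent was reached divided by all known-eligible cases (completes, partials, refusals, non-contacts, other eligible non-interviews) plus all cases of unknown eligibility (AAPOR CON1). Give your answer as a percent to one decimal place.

51.3%

Refusal or break-off = 5 + 36 = 41
Unknown if eligible = 26 + 55 = 81
Numerator = 134 + 6 + 41 + 19 = 200
Base = 134 + 6 + 41 + 109 + 19 + 81 = 390
CON1 = 200 / 390 = 0.5128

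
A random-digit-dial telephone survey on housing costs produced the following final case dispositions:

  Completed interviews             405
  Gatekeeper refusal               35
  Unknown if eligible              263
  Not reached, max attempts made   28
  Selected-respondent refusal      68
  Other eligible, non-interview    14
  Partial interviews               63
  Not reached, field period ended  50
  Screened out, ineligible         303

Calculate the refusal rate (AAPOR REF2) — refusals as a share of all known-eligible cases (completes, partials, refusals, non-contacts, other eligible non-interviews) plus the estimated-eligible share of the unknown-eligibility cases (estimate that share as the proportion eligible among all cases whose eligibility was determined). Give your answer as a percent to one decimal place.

12.2%

Refusals = 35 + 68 = 103
Non-contacts = 50 + 28 = 78
Num = 103
Eligible (known) = 405 + 63 + 103 + 78 + 14 = 663
e = 663 / (663 + 303) = 663 / 966 = 0.6863
Estimated eligible among unknowns = 0.6863 × 263 = 180.50
Denom = 663 + 180.50 = 843.50
REF2 = 103 / 843.50 = 0.1221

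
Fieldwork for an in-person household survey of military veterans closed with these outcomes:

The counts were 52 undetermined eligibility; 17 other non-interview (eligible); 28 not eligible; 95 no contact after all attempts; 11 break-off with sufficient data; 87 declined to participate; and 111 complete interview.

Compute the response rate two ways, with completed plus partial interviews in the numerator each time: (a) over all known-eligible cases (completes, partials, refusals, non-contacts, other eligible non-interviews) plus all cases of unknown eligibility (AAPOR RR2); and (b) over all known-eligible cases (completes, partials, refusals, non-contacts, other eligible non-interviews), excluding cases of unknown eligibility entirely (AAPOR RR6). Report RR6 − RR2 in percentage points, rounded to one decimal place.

Numerator = 111 + 11 = 122
Denominator = 111 + 11 + 87 + 95 + 17 + 52 = 373
RR2 = 122 / 373 = 0.3271
Denominator = 111 + 11 + 87 + 95 + 17 = 321
RR6 = 122 / 321 = 0.3801
Difference = 38.01 − 32.71 = 5.30 percentage points

5.3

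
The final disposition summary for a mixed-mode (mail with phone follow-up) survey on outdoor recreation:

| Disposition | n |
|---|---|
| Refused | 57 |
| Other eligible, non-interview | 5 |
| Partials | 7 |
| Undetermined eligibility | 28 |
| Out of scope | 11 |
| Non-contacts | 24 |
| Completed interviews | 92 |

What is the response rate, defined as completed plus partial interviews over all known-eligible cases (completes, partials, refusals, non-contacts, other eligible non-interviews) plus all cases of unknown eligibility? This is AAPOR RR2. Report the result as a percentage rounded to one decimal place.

46.5%

Top → 92 + 7 = 99
Denom → 92 + 7 + 57 + 24 + 5 + 28 = 213
RR2 = 99 / 213 = 0.4648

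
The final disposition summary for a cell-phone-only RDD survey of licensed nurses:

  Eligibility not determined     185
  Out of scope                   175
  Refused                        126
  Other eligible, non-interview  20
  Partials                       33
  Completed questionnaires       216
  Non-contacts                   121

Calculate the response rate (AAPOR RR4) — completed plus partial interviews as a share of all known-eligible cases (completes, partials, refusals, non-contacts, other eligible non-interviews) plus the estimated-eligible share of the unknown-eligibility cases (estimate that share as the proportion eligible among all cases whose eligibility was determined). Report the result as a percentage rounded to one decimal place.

Num = 216 + 33 = 249
Determined eligible = 216 + 33 + 126 + 121 + 20 = 516
e = 516 / (516 + 175) = 516 / 691 = 0.7467
Estimated eligible among unknowns = 0.7467 × 185 = 138.14
Denominator = 516 + 138.14 = 654.14
RR4 = 249 / 654.14 = 0.3807

38.1%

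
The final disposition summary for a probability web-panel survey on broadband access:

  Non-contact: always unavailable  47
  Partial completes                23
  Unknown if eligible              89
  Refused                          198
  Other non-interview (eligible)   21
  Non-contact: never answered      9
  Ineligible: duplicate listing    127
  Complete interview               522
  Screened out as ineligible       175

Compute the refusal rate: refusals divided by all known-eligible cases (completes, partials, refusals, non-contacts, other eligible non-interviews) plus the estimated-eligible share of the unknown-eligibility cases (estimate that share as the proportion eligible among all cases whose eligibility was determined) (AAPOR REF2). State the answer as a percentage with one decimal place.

22.4%

Never reached = 9 + 47 = 56
Not eligible = 175 + 127 = 302
Num: 198
Known eligible: 522 + 23 + 198 + 56 + 21 = 820
e = 820 / (820 + 302) = 820 / 1122 = 0.7308
Eligible share of unknowns: 0.7308 × 89 = 65.04
Base: 820 + 65.04 = 885.04
REF2 = 198 / 885.04 = 0.2237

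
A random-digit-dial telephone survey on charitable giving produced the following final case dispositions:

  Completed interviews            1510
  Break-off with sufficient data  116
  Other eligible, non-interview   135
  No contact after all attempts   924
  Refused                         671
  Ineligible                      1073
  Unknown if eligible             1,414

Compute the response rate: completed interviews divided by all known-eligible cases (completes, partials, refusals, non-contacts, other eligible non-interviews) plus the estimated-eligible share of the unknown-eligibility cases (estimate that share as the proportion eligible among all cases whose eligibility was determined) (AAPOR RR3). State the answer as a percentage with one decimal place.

34.1%

Top: 1510
Eligible (known): 1510 + 116 + 671 + 924 + 135 = 3356
e = 3356 / (3356 + 1073) = 3356 / 4429 = 0.7577
Eligible share of unknowns: 0.7577 × 1414 = 1071.39
Denominator: 3356 + 1071.39 = 4427.39
RR3 = 1510 / 4427.39 = 0.3411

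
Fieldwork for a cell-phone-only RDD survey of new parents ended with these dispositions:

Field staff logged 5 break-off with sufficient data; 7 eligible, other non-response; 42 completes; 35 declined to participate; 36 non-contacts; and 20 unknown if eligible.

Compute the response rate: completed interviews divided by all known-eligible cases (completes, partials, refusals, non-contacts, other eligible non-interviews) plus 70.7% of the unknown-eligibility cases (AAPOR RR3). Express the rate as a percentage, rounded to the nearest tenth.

Top = 42
Known eligible = 42 + 5 + 35 + 36 + 7 = 125
e × U = 0.7070 × 20 = 14.14
Denominator = 125 + 14.14 = 139.14
RR3 = 42 / 139.14 = 0.3019

30.2%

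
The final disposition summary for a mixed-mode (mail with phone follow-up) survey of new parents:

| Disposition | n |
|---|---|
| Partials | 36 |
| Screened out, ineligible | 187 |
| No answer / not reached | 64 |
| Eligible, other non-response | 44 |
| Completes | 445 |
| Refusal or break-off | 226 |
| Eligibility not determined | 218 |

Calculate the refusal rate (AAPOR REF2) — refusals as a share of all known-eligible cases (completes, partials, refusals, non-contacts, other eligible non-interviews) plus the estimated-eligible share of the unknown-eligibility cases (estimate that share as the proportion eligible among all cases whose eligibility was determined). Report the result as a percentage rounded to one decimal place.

Num → 226
Known eligible → 445 + 36 + 226 + 64 + 44 = 815
e = 815 / (815 + 187) = 815 / 1002 = 0.8134
e × U → 0.8134 × 218 = 177.32
Base → 815 + 177.32 = 992.32
REF2 = 226 / 992.32 = 0.2277

22.8%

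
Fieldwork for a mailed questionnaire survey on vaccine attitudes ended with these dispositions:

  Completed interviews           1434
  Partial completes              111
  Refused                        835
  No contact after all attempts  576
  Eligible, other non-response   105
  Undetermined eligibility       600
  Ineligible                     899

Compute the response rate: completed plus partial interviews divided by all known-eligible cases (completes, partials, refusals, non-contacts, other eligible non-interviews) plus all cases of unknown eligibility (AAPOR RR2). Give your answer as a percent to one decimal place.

42.2%

Num → 1434 + 111 = 1545
Denominator → 1434 + 111 + 835 + 576 + 105 + 600 = 3661
RR2 = 1545 / 3661 = 0.4220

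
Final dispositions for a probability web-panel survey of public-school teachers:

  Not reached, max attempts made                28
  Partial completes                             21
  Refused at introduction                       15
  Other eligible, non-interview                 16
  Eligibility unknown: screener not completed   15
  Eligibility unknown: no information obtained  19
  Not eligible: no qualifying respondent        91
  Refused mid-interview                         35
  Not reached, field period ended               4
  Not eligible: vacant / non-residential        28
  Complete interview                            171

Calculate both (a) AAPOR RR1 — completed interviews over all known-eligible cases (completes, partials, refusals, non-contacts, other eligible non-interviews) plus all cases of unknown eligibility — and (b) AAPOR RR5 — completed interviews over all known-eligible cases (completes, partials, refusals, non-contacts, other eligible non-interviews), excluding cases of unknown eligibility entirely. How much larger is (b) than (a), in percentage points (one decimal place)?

6.2

Refusals = 15 + 35 = 50
Non-contacts = 4 + 28 = 32
Unknown eligibility = 15 + 19 = 34
Ineligible = 91 + 28 = 119
Numerator: 171
Base: 171 + 21 + 50 + 32 + 16 + 34 = 324
RR1 = 171 / 324 = 0.5278
Base: 171 + 21 + 50 + 32 + 16 = 290
RR5 = 171 / 290 = 0.5897
Difference = 58.97 − 52.78 = 6.19 percentage points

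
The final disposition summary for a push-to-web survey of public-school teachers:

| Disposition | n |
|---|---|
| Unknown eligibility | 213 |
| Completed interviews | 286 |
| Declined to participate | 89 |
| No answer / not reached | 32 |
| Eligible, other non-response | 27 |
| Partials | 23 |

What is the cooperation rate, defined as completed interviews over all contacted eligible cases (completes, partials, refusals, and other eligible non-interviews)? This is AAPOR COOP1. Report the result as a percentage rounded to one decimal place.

Numerator = 286
Base = 286 + 23 + 89 + 27 = 425
COOP1 = 286 / 425 = 0.6729

67.3%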